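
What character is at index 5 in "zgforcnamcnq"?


Input string: 'zgforcnamcnq'
Operation: get character at index 5
Index mapping: s[0]='z', s[1]='g', s[2]='f', s[3]='o', s[4]='r', s[5]='c'
Result: 'c'


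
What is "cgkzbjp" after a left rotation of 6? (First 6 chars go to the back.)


Input: 'cgkzbjp', shift = 6
Operation: split at index 6 and swap parts
Front part s[0:6] = 'cgkzbj'
Back part s[6:] = 'p'
Rotated = back + front = 'p' + 'cgkzbj'
Result: pcgkzbj


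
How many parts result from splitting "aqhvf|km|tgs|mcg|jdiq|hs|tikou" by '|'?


Input string: 'aqhvf|km|tgs|mcg|jdiq|hs|tikou'
Delimiter: '|'
Split result: 'aqhvf', 'km', 'tgs', 'mcg', 'jdiq', 'hs', 'tikou'
Number of parts: 7


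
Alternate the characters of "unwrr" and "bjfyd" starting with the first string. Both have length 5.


String 1: 'unwrr'
String 2: 'bjfyd'
Operation: alternate characters
Pairs: 'u'+'b', 'n'+'j', 'w'+'f', 'r'+'y', 'r'+'d'
Result: ubnjwfryrd


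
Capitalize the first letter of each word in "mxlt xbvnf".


Input string: 'mxlt xbvnf'
Operation: capitalize first letter of each word
Word transformations: 'mxlt'->'Mxlt', 'xbvnf'->'Xbvnf'
Result: Mxlt Xbvnf


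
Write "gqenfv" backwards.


Input string: 'gqenfv'
Operation: reverse character order
Original order: 'g' -> 'q' -> 'e' -> 'n' -> 'f' -> 'v'
Reversed order: 'v' -> 'f' -> 'n' -> 'e' -> 'q' -> 'g'
Result: vfneqg


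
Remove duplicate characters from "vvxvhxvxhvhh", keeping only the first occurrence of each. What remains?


Input: 'vvxvhxvxhvhh'
Operation: keep first occurrence of each character
Scan: s[0]='v' new -> keep; s[1]='v' seen -> skip; s[2]='x' new -> keep; s[3]='v' seen -> skip; s[4]='h' new -> keep; s[5]='x' seen -> skip; s[6]='v' seen -> skip; s[7]='x' seen -> skip; s[8]='h' seen -> skip; s[9]='v' seen -> skip; s[10]='h' seen -> skip; s[11]='h' seen -> skip
Result: vxh


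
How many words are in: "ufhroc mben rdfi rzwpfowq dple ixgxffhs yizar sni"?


Input string: 'ufhroc mben rdfi rzwpfowq dple ixgxffhs yizar sni'
Operation: split by spaces
Words found: 'ufhroc', 'mben', 'rdfi', 'rzwpfowq', 'dple', 'ixgxffhs', 'yizar', 'sni'
Word count: 8


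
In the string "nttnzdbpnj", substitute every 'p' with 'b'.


Input string: 'nttnzdbpnj'
Operation: replace 'p' with 'b'
Positions of 'p': 7
After replacement: nttnzdbbnj


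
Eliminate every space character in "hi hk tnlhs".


Input string: 'hi hk tnlhs'
Operation: remove all spaces
Words: 'hi', 'hk', 'tnlhs'
Join without spaces: hihktnlhs


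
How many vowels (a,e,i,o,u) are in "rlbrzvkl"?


Input string: 'rlbrzvkl'
Operation: count vowels (a, e, i, o, u)
Scan: s[0]='r', s[1]='l', s[2]='b', s[3]='r', s[4]='z', s[5]='v', s[6]='k', s[7]='l'
Vowels found: 0
Result: 0


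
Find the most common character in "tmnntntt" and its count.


Input: 'tmnntntt'
Operation: tally each character
Counts: 'm':1, 'n':3, 't':4
Maximum: 't' appears 4 times


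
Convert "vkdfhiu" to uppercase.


Input string: 'vkdfhiu'
Operation: convert each letter to uppercase
Mapping: 'v'->'V', 'k'->'K', 'd'->'D', 'f'->'F', 'h'->'H', 'i'->'I', 'u'->'U'
Result: VKDFHIU


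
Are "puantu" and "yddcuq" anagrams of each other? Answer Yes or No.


String 1: 'puantu' -> sorted: 'anptuu'
String 2: 'yddcuq' -> sorted: 'cddquy'
Compare sorted forms: 'anptuu' != 'cddquy'
Anagram: No


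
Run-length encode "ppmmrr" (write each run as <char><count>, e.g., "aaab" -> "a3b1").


Input: 'ppmmrr'
Operation: identify consecutive runs
Runs: 'pp' -> p2, 'mm' -> m2, 'rr' -> r2
Encoded: p2m2r2


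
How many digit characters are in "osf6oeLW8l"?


Input string: 'osf6oeLW8l'
Operation: count digit characters (0-9)
Scan: 'o', 's', 'f', '6'(digit), 'o', 'e', 'L', 'W', '8'(digit), 'l'
Digits found: 2
Result: 2


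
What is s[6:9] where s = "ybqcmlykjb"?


Input string: 'ybqcmlykjb'
Operation: slice [6:9]
Extract characters: s[6]='y', s[7]='k', s[8]='j'
Result: ykj


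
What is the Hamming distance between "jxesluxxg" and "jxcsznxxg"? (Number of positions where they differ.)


String 1: 'jxesluxxg'
String 2: 'jxcsznxxg'
Compare each position: pos 0: 'j'=='j', pos 1: 'x'=='x', pos 2: 'e'!='c', pos 3: 's'=='s', pos 4: 'l'!='z', pos 5: 'u'!='n', pos 6: 'x'=='x', pos 7: 'x'=='x', pos 8: 'g'=='g'
Differing positions: 3
Hamming distance: 3


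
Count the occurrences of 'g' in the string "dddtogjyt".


Input string: 'dddtogjyt'
Target character: 'g'
Scan each position: s[5]='g'
Matches found at indices: 5
Total: 1


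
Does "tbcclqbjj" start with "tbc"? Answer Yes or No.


Input string: 'tbcclqbjj'
Prefix to check: 'tbc'
First 3 characters of input: 'tbc'
Match: True
Result: Yes


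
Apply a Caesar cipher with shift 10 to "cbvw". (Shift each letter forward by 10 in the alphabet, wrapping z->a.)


Input: 'cbvw', shift = 10
Operation: for each letter, (position + 10) mod 26
Mapping: 'c'(2+10=12)->'m', 'b'(1+10=11)->'l', 'v'(21+10=31, 31 mod 26=5)->'f', 'w'(22+10=32, 32 mod 26=6)->'g'
Result: mlfg


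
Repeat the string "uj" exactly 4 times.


Input string: 'uj'
Operation: repeat 4 times
Concatenation: 'uj' + 'uj' + 'uj' + 'uj'
Result: ujujujuj


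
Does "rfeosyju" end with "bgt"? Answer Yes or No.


Input string: 'rfeosyju'
Suffix to check: 'bgt'
Last 3 characters of input: 'yju'
Match: False
Result: No


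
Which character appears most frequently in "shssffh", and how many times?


Input: 'shssffh'
Operation: tally each character
Counts: 'f':2, 'h':2, 's':3
Maximum: 's' appears 3 times


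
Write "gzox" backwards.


Input string: 'gzox'
Operation: reverse character order
Original order: 'g' -> 'z' -> 'o' -> 'x'
Reversed order: 'x' -> 'o' -> 'z' -> 'g'
Result: xozg


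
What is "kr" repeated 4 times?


Input string: 'kr'
Operation: repeat 4 times
Concatenation: 'kr' + 'kr' + 'kr' + 'kr'
Result: krkrkrkr


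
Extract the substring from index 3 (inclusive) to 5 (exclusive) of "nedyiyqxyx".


Input string: 'nedyiyqxyx'
Operation: slice [3:5]
Extract characters: s[3]='y', s[4]='i'
Result: yi


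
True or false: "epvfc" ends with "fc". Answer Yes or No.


Input string: 'epvfc'
Suffix to check: 'fc'
Last 2 characters of input: 'fc'
Match: True
Result: Yes


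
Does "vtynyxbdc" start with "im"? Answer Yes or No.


Input string: 'vtynyxbdc'
Prefix to check: 'im'
First 2 characters of input: 'vt'
Match: False
Result: No


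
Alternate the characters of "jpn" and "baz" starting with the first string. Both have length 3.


String 1: 'jpn'
String 2: 'baz'
Operation: alternate characters
Pairs: 'j'+'b', 'p'+'a', 'n'+'z'
Result: jbpanz


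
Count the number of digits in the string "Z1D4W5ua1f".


Input string: 'Z1D4W5ua1f'
Operation: count digit characters (0-9)
Scan: 'Z', '1'(digit), 'D', '4'(digit), 'W', '5'(digit), 'u', 'a', '1'(digit), 'f'
Digits found: 4
Result: 4


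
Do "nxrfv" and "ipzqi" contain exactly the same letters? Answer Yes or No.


String 1: 'nxrfv' -> sorted: 'fnrvx'
String 2: 'ipzqi' -> sorted: 'iipqz'
Compare sorted forms: 'fnrvx' != 'iipqz'
Anagram: No


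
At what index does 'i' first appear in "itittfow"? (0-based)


Input string: 'itittfow'
Target: 'i'
Scanning left to right: s[0]='i'
First match at index: 0


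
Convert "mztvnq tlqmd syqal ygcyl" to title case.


Input string: 'mztvnq tlqmd syqal ygcyl'
Operation: capitalize first letter of each word
Word transformations: 'mztvnq'->'Mztvnq', 'tlqmd'->'Tlqmd', 'syqal'->'Syqal', 'ygcyl'->'Ygcyl'
Result: Mztvnq Tlqmd Syqal Ygcyl


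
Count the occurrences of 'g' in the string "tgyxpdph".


Input string: 'tgyxpdph'
Target character: 'g'
Scan each position: s[1]='g'
Matches found at indices: 1
Total: 1


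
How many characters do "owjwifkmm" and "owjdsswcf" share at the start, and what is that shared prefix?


String 1: 'owjwifkmm'
String 2: 'owjdsswcf'
Compare position by position:
pos 0: 'o' vs 'o' match
pos 1: 'w' vs 'w' match
pos 2: 'j' vs 'j' match
pos 3: 'w' vs 'd' differ -> stop
Longest common prefix: "owj" (length 3)


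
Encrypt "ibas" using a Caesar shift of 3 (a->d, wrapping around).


Input: 'ibas', shift = 3
Operation: for each letter, (position + 3) mod 26
Mapping: 'i'(8+3=11)->'l', 'b'(1+3=4)->'e', 'a'(0+3=3)->'d', 's'(18+3=21)->'v'
Result: ledv


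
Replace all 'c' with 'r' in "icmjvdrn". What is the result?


Input string: 'icmjvdrn'
Operation: replace 'c' with 'r'
Positions of 'c': 1
After replacement: irmjvdrn


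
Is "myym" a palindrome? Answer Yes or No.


Input string: 'myym'
Reversed: 'myym'
Compare pairs: s[0]='m' vs s[3]='m' (match), s[1]='y' vs s[2]='y' (match)
Palindrome: Yes


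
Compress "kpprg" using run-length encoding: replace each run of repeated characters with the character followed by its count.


Input: 'kpprg'
Operation: identify consecutive runs
Runs: 'k' -> k1, 'pp' -> p2, 'r' -> r1, 'g' -> g1
Encoded: k1p2r1g1


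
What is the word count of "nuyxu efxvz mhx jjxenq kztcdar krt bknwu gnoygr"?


Input string: 'nuyxu efxvz mhx jjxenq kztcdar krt bknwu gnoygr'
Operation: split by spaces
Words found: 'nuyxu', 'efxvz', 'mhx', 'jjxenq', 'kztcdar', 'krt', 'bknwu', 'gnoygr'
Word count: 8


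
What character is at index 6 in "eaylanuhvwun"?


Input string: 'eaylanuhvwun'
Operation: get character at index 6
Index mapping: s[0]='e', s[1]='a', s[2]='y', s[3]='l', s[4]='a', s[5]='n', s[6]='u'
Result: 'u'


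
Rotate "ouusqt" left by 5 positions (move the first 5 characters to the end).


Input: 'ouusqt', shift = 5
Operation: split at index 5 and swap parts
Front part s[0:5] = 'ouusq'
Back part s[5:] = 't'
Rotated = back + front = 't' + 'ouusq'
Result: touusq


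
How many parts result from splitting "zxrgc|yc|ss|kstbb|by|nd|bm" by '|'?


Input string: 'zxrgc|yc|ss|kstbb|by|nd|bm'
Delimiter: '|'
Split result: 'zxrgc', 'yc', 'ss', 'kstbb', 'by', 'nd', 'bm'
Number of parts: 7


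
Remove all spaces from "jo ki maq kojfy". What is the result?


Input string: 'jo ki maq kojfy'
Operation: remove all spaces
Words: 'jo', 'ki', 'maq', 'kojfy'
Join without spaces: jokimaqkojfy


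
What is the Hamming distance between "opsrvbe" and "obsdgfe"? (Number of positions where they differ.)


String 1: 'opsrvbe'
String 2: 'obsdgfe'
Compare each position: pos 0: 'o'=='o', pos 1: 'p'!='b', pos 2: 's'=='s', pos 3: 'r'!='d', pos 4: 'v'!='g', pos 5: 'b'!='f', pos 6: 'e'=='e'
Differing positions: 4
Hamming distance: 4


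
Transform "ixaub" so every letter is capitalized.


Input string: 'ixaub'
Operation: convert each letter to uppercase
Mapping: 'i'->'I', 'x'->'X', 'a'->'A', 'u'->'U', 'b'->'B'
Result: IXAUB


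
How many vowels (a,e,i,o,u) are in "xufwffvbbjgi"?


Input string: 'xufwffvbbjgi'
Operation: count vowels (a, e, i, o, u)
Scan: s[0]='x', s[1]='u' (vowel), s[2]='f', s[3]='w', s[4]='f', s[5]='f', s[6]='v', s[7]='b', s[8]='b', s[9]='j', s[10]='g', s[11]='i' (vowel)
Vowels found: 2
Result: 2


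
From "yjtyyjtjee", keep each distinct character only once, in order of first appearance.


Input: 'yjtyyjtjee'
Operation: keep first occurrence of each character
Scan: s[0]='y' new -> keep; s[1]='j' new -> keep; s[2]='t' new -> keep; s[3]='y' seen -> skip; s[4]='y' seen -> skip; s[5]='j' seen -> skip; s[6]='t' seen -> skip; s[7]='j' seen -> skip; s[8]='e' new -> keep; s[9]='e' seen -> skip
Result: yjte


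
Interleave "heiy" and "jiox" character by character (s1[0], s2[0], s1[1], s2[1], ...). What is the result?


String 1: 'heiy'
String 2: 'jiox'
Operation: alternate characters
Pairs: 'h'+'j', 'e'+'i', 'i'+'o', 'y'+'x'
Result: hjeiioyx


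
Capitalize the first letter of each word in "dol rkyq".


Input string: 'dol rkyq'
Operation: capitalize first letter of each word
Word transformations: 'dol'->'Dol', 'rkyq'->'Rkyq'
Result: Dol Rkyq


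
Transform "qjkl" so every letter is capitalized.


Input string: 'qjkl'
Operation: convert each letter to uppercase
Mapping: 'q'->'Q', 'j'->'J', 'k'->'K', 'l'->'L'
Result: QJKL


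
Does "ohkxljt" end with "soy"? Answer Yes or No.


Input string: 'ohkxljt'
Suffix to check: 'soy'
Last 3 characters of input: 'ljt'
Match: False
Result: No


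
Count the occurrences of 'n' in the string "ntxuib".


Input string: 'ntxuib'
Target character: 'n'
Scan each position: s[0]='n'
Matches found at indices: 0
Total: 1


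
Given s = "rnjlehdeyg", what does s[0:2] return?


Input string: 'rnjlehdeyg'
Operation: slice [0:2]
Extract characters: s[0]='r', s[1]='n'
Result: rn


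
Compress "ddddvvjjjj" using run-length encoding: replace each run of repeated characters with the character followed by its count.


Input: 'ddddvvjjjj'
Operation: identify consecutive runs
Runs: 'dddd' -> d4, 'vv' -> v2, 'jjjj' -> j4
Encoded: d4v2j4


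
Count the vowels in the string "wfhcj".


Input string: 'wfhcj'
Operation: count vowels (a, e, i, o, u)
Scan: s[0]='w', s[1]='f', s[2]='h', s[3]='c', s[4]='j'
Vowels found: 0
Result: 0


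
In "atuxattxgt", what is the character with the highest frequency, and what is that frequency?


Input: 'atuxattxgt'
Operation: tally each character
Counts: 'a':2, 'g':1, 't':4, 'u':1, 'x':2
Maximum: 't' appears 4 times


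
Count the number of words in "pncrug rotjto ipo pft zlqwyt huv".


Input string: 'pncrug rotjto ipo pft zlqwyt huv'
Operation: split by spaces
Words found: 'pncrug', 'rotjto', 'ipo', 'pft', 'zlqwyt', 'huv'
Word count: 6


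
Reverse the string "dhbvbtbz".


Input string: 'dhbvbtbz'
Operation: reverse character order
Original order: 'd' -> 'h' -> 'b' -> 'v' -> 'b' -> 't' -> 'b' -> 'z'
Reversed order: 'z' -> 'b' -> 't' -> 'b' -> 'v' -> 'b' -> 'h' -> 'd'
Result: zbtbvbhd


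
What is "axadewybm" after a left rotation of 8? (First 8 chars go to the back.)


Input: 'axadewybm', shift = 8
Operation: split at index 8 and swap parts
Front part s[0:8] = 'axadewyb'
Back part s[8:] = 'm'
Rotated = back + front = 'm' + 'axadewyb'
Result: maxadewyb


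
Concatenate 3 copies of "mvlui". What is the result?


Input string: 'mvlui'
Operation: repeat 3 times
Concatenation: 'mvlui' + 'mvlui' + 'mvlui'
Result: mvluimvluimvlui


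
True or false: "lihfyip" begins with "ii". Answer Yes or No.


Input string: 'lihfyip'
Prefix to check: 'ii'
First 2 characters of input: 'li'
Match: False
Result: No


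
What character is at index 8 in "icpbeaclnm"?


Input string: 'icpbeaclnm'
Operation: get character at index 8
Index mapping: s[0]='i', s[1]='c', s[2]='p', s[3]='b', s[4]='e', s[5]='a', s[6]='c', s[7]='l', s[8]='n'
Result: 'n'


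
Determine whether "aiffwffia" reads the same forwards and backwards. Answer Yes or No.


Input string: 'aiffwffia'
Reversed: 'aiffwffia'
Compare pairs: s[0]='a' vs s[8]='a' (match), s[1]='i' vs s[7]='i' (match), s[2]='f' vs s[6]='f' (match), s[3]='f' vs s[5]='f' (match)
Palindrome: Yes


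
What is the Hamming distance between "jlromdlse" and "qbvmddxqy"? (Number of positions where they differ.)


String 1: 'jlromdlse'
String 2: 'qbvmddxqy'
Compare each position: pos 0: 'j'!='q', pos 1: 'l'!='b', pos 2: 'r'!='v', pos 3: 'o'!='m', pos 4: 'm'!='d', pos 5: 'd'=='d', pos 6: 'l'!='x', pos 7: 's'!='q', pos 8: 'e'!='y'
Differing positions: 8
Hamming distance: 8


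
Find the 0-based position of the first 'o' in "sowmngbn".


Input string: 'sowmngbn'
Target: 'o'
Scanning left to right: s[0]='s', s[1]='o'
First match at index: 1


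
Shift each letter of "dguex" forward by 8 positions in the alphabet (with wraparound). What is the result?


Input: 'dguex', shift = 8
Operation: for each letter, (position + 8) mod 26
Mapping: 'd'(3+8=11)->'l', 'g'(6+8=14)->'o', 'u'(20+8=28, 28 mod 26=2)->'c', 'e'(4+8=12)->'m', 'x'(23+8=31, 31 mod 26=5)->'f'
Result: locmf


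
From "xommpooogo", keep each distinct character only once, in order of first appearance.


Input: 'xommpooogo'
Operation: keep first occurrence of each character
Scan: s[0]='x' new -> keep; s[1]='o' new -> keep; s[2]='m' new -> keep; s[3]='m' seen -> skip; s[4]='p' new -> keep; s[5]='o' seen -> skip; s[6]='o' seen -> skip; s[7]='o' seen -> skip; s[8]='g' new -> keep; s[9]='o' seen -> skip
Result: xompg


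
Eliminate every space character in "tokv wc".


Input string: 'tokv wc'
Operation: remove all spaces
Words: 'tokv', 'wc'
Join without spaces: tokvwc


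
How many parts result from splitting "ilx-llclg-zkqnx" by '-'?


Input string: 'ilx-llclg-zkqnx'
Delimiter: '-'
Split result: 'ilx', 'llclg', 'zkqnx'
Number of parts: 3


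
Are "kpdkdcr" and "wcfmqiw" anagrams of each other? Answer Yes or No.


String 1: 'kpdkdcr' -> sorted: 'cddkkpr'
String 2: 'wcfmqiw' -> sorted: 'cfimqww'
Compare sorted forms: 'cddkkpr' != 'cfimqww'
Anagram: No


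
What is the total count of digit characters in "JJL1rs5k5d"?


Input string: 'JJL1rs5k5d'
Operation: count digit characters (0-9)
Scan: 'J', 'J', 'L', '1'(digit), 'r', 's', '5'(digit), 'k', '5'(digit), 'd'
Digits found: 3
Result: 3


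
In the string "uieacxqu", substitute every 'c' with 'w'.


Input string: 'uieacxqu'
Operation: replace 'c' with 'w'
Positions of 'c': 4
After replacement: uieawxqu


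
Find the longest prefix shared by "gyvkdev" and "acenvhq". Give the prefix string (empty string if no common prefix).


String 1: 'gyvkdev'
String 2: 'acenvhq'
Compare position by position:
pos 0: 'g' vs 'a' differ -> stop
Longest common prefix: "" (length 0)


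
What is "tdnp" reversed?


Input string: 'tdnp'
Operation: reverse character order
Original order: 't' -> 'd' -> 'n' -> 'p'
Reversed order: 'p' -> 'n' -> 'd' -> 't'
Result: pndt


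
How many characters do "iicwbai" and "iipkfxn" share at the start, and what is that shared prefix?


String 1: 'iicwbai'
String 2: 'iipkfxn'
Compare position by position:
pos 0: 'i' vs 'i' match
pos 1: 'i' vs 'i' match
pos 2: 'c' vs 'p' differ -> stop
Longest common prefix: "ii" (length 2)


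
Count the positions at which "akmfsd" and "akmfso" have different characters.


String 1: 'akmfsd'
String 2: 'akmfso'
Compare each position: pos 0: 'a'=='a', pos 1: 'k'=='k', pos 2: 'm'=='m', pos 3: 'f'=='f', pos 4: 's'=='s', pos 5: 'd'!='o'
Differing positions: 1
Hamming distance: 1


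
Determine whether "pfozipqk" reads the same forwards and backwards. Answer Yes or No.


Input string: 'pfozipqk'
Reversed: 'kqpizofp'
Compare pairs: s[0]='p' vs s[7]='k' (mismatch), s[1]='f' vs s[6]='q' (mismatch), s[2]='o' vs s[5]='p' (mismatch), s[3]='z' vs s[4]='i' (mismatch)
Palindrome: No


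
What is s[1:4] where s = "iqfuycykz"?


Input string: 'iqfuycykz'
Operation: slice [1:4]
Extract characters: s[1]='q', s[2]='f', s[3]='u'
Result: qfu


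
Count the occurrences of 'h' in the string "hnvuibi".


Input string: 'hnvuibi'
Target character: 'h'
Scan each position: s[0]='h'
Matches found at indices: 0
Total: 1


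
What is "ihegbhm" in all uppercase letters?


Input string: 'ihegbhm'
Operation: convert each letter to uppercase
Mapping: 'i'->'I', 'h'->'H', 'e'->'E', 'g'->'G', 'b'->'B', 'h'->'H', 'm'->'M'
Result: IHEGBHM


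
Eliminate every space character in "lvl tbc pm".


Input string: 'lvl tbc pm'
Operation: remove all spaces
Words: 'lvl', 'tbc', 'pm'
Join without spaces: lvltbcpm


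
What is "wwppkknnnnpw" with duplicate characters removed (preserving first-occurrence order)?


Input: 'wwppkknnnnpw'
Operation: keep first occurrence of each character
Scan: s[0]='w' new -> keep; s[1]='w' seen -> skip; s[2]='p' new -> keep; s[3]='p' seen -> skip; s[4]='k' new -> keep; s[5]='k' seen -> skip; s[6]='n' new -> keep; s[7]='n' seen -> skip; s[8]='n' seen -> skip; s[9]='n' seen -> skip; s[10]='p' seen -> skip; s[11]='w' seen -> skip
Result: wpkn


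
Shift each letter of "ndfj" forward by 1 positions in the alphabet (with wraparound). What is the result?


Input: 'ndfj', shift = 1
Operation: for each letter, (position + 1) mod 26
Mapping: 'n'(13+1=14)->'o', 'd'(3+1=4)->'e', 'f'(5+1=6)->'g', 'j'(9+1=10)->'k'
Result: oegk


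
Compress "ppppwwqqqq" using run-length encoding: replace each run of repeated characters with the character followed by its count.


Input: 'ppppwwqqqq'
Operation: identify consecutive runs
Runs: 'pppp' -> p4, 'ww' -> w2, 'qqqq' -> q4
Encoded: p4w2q4


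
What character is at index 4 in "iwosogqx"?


Input string: 'iwosogqx'
Operation: get character at index 4
Index mapping: s[0]='i', s[1]='w', s[2]='o', s[3]='s', s[4]='o'
Result: 'o'


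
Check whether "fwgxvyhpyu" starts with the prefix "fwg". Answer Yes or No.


Input string: 'fwgxvyhpyu'
Prefix to check: 'fwg'
First 3 characters of input: 'fwg'
Match: True
Result: Yes


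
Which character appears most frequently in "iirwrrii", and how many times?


Input: 'iirwrrii'
Operation: tally each character
Counts: 'i':4, 'r':3, 'w':1
Maximum: 'i' appears 4 times


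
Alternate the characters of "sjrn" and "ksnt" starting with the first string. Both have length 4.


String 1: 'sjrn'
String 2: 'ksnt'
Operation: alternate characters
Pairs: 's'+'k', 'j'+'s', 'r'+'n', 'n'+'t'
Result: skjsrnnt


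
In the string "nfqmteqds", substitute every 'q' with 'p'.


Input string: 'nfqmteqds'
Operation: replace 'q' with 'p'
Positions of 'q': 2, 6
After replacement: nfpmtepds


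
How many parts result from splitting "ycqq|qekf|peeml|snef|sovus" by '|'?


Input string: 'ycqq|qekf|peeml|snef|sovus'
Delimiter: '|'
Split result: 'ycqq', 'qekf', 'peeml', 'snef', 'sovus'
Number of parts: 5


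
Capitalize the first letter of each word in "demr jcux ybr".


Input string: 'demr jcux ybr'
Operation: capitalize first letter of each word
Word transformations: 'demr'->'Demr', 'jcux'->'Jcux', 'ybr'->'Ybr'
Result: Demr Jcux Ybr


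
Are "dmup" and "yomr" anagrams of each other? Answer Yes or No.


String 1: 'dmup' -> sorted: 'dmpu'
String 2: 'yomr' -> sorted: 'mory'
Compare sorted forms: 'dmpu' != 'mory'
Anagram: No


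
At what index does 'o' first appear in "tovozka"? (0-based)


Input string: 'tovozka'
Target: 'o'
Scanning left to right: s[0]='t', s[1]='o'
First match at index: 1


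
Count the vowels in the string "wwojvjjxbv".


Input string: 'wwojvjjxbv'
Operation: count vowels (a, e, i, o, u)
Scan: s[0]='w', s[1]='w', s[2]='o' (vowel), s[3]='j', s[4]='v', s[5]='j', s[6]='j', s[7]='x', s[8]='b', s[9]='v'
Vowels found: 1
Result: 1


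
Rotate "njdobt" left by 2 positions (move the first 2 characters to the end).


Input: 'njdobt', shift = 2
Operation: split at index 2 and swap parts
Front part s[0:2] = 'nj'
Back part s[2:] = 'dobt'
Rotated = back + front = 'dobt' + 'nj'
Result: dobtnj


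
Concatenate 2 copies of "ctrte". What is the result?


Input string: 'ctrte'
Operation: repeat 2 times
Concatenation: 'ctrte' + 'ctrte'
Result: ctrtectrte


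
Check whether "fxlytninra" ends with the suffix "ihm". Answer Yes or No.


Input string: 'fxlytninra'
Suffix to check: 'ihm'
Last 3 characters of input: 'nra'
Match: False
Result: No


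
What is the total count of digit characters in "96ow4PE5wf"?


Input string: '96ow4PE5wf'
Operation: count digit characters (0-9)
Scan: '9'(digit), '6'(digit), 'o', 'w', '4'(digit), 'P', 'E', '5'(digit), 'w', 'f'
Digits found: 4
Result: 4


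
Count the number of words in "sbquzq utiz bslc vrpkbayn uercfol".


Input string: 'sbquzq utiz bslc vrpkbayn uercfol'
Operation: split by spaces
Words found: 'sbquzq', 'utiz', 'bslc', 'vrpkbayn', 'uercfol'
Word count: 5


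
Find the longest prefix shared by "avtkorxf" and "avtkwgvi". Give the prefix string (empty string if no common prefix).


String 1: 'avtkorxf'
String 2: 'avtkwgvi'
Compare position by position:
pos 0: 'a' vs 'a' match
pos 1: 'v' vs 'v' match
pos 2: 't' vs 't' match
pos 3: 'k' vs 'k' match
pos 4: 'o' vs 'w' differ -> stop
Longest common prefix: "avtk" (length 4)


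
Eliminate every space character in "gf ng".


Input string: 'gf ng'
Operation: remove all spaces
Words: 'gf', 'ng'
Join without spaces: gfng


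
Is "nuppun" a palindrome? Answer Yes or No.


Input string: 'nuppun'
Reversed: 'nuppun'
Compare pairs: s[0]='n' vs s[5]='n' (match), s[1]='u' vs s[4]='u' (match), s[2]='p' vs s[3]='p' (match)
Palindrome: Yes


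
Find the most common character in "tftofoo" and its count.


Input: 'tftofoo'
Operation: tally each character
Counts: 'f':2, 'o':3, 't':2
Maximum: 'o' appears 3 times


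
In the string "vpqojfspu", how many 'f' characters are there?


Input string: 'vpqojfspu'
Target character: 'f'
Scan each position: s[5]='f'
Matches found at indices: 5
Total: 1


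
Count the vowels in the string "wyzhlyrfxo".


Input string: 'wyzhlyrfxo'
Operation: count vowels (a, e, i, o, u)
Scan: s[0]='w', s[1]='y', s[2]='z', s[3]='h', s[4]='l', s[5]='y', s[6]='r', s[7]='f', s[8]='x', s[9]='o' (vowel)
Vowels found: 1
Result: 1


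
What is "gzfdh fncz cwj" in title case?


Input string: 'gzfdh fncz cwj'
Operation: capitalize first letter of each word
Word transformations: 'gzfdh'->'Gzfdh', 'fncz'->'Fncz', 'cwj'->'Cwj'
Result: Gzfdh Fncz Cwj


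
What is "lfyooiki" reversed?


Input string: 'lfyooiki'
Operation: reverse character order
Original order: 'l' -> 'f' -> 'y' -> 'o' -> 'o' -> 'i' -> 'k' -> 'i'
Reversed order: 'i' -> 'k' -> 'i' -> 'o' -> 'o' -> 'y' -> 'f' -> 'l'
Result: ikiooyfl


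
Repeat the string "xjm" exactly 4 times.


Input string: 'xjm'
Operation: repeat 4 times
Concatenation: 'xjm' + 'xjm' + 'xjm' + 'xjm'
Result: xjmxjmxjmxjm


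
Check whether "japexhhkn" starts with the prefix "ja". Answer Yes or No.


Input string: 'japexhhkn'
Prefix to check: 'ja'
First 2 characters of input: 'ja'
Match: True
Result: Yes


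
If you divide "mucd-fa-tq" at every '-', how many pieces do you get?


Input string: 'mucd-fa-tq'
Delimiter: '-'
Split result: 'mucd', 'fa', 'tq'
Number of parts: 3


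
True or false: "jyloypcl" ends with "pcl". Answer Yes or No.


Input string: 'jyloypcl'
Suffix to check: 'pcl'
Last 3 characters of input: 'pcl'
Match: True
Result: Yes


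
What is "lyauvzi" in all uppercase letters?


Input string: 'lyauvzi'
Operation: convert each letter to uppercase
Mapping: 'l'->'L', 'y'->'Y', 'a'->'A', 'u'->'U', 'v'->'V', 'z'->'Z', 'i'->'I'
Result: LYAUVZI


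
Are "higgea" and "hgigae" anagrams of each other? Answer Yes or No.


String 1: 'higgea' -> sorted: 'aegghi'
String 2: 'hgigae' -> sorted: 'aegghi'
Compare sorted forms: 'aegghi' == 'aegghi'
Anagram: Yes


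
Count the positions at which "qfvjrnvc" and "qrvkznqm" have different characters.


String 1: 'qfvjrnvc'
String 2: 'qrvkznqm'
Compare each position: pos 0: 'q'=='q', pos 1: 'f'!='r', pos 2: 'v'=='v', pos 3: 'j'!='k', pos 4: 'r'!='z', pos 5: 'n'=='n', pos 6: 'v'!='q', pos 7: 'c'!='m'
Differing positions: 5
Hamming distance: 5


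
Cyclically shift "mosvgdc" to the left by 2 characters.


Input: 'mosvgdc', shift = 2
Operation: split at index 2 and swap parts
Front part s[0:2] = 'mo'
Back part s[2:] = 'svgdc'
Rotated = back + front = 'svgdc' + 'mo'
Result: svgdcmo


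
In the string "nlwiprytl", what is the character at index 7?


Input string: 'nlwiprytl'
Operation: get character at index 7
Index mapping: s[0]='n', s[1]='l', s[2]='w', s[3]='i', s[4]='p', s[5]='r', s[6]='y', s[7]='t'
Result: 't'


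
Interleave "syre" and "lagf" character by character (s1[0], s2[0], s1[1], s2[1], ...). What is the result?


String 1: 'syre'
String 2: 'lagf'
Operation: alternate characters
Pairs: 's'+'l', 'y'+'a', 'r'+'g', 'e'+'f'
Result: slyargef


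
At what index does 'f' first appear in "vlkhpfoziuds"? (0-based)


Input string: 'vlkhpfoziuds'
Target: 'f'
Scanning left to right: s[0]='v', s[1]='l', s[2]='k', s[3]='h', s[4]='p', s[5]='f'
First match at index: 5


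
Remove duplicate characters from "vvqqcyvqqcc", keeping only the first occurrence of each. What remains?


Input: 'vvqqcyvqqcc'
Operation: keep first occurrence of each character
Scan: s[0]='v' new -> keep; s[1]='v' seen -> skip; s[2]='q' new -> keep; s[3]='q' seen -> skip; s[4]='c' new -> keep; s[5]='y' new -> keep; s[6]='v' seen -> skip; s[7]='q' seen -> skip; s[8]='q' seen -> skip; s[9]='c' seen -> skip; s[10]='c' seen -> skip
Result: vqcy


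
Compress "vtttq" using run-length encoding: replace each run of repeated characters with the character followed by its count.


Input: 'vtttq'
Operation: identify consecutive runs
Runs: 'v' -> v1, 'ttt' -> t3, 'q' -> q1
Encoded: v1t3q1


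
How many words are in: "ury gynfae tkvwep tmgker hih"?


Input string: 'ury gynfae tkvwep tmgker hih'
Operation: split by spaces
Words found: 'ury', 'gynfae', 'tkvwep', 'tmgker', 'hih'
Word count: 5


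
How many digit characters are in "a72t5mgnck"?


Input string: 'a72t5mgnck'
Operation: count digit characters (0-9)
Scan: 'a', '7'(digit), '2'(digit), 't', '5'(digit), 'm', 'g', 'n', 'c', 'k'
Digits found: 3
Result: 3


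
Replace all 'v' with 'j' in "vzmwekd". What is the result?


Input string: 'vzmwekd'
Operation: replace 'v' with 'j'
Positions of 'v': 0
After replacement: jzmwekd


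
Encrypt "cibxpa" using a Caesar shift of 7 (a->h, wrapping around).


Input: 'cibxpa', shift = 7
Operation: for each letter, (position + 7) mod 26
Mapping: 'c'(2+7=9)->'j', 'i'(8+7=15)->'p', 'b'(1+7=8)->'i', 'x'(23+7=30, 30 mod 26=4)->'e', 'p'(15+7=22)->'w', 'a'(0+7=7)->'h'
Result: jpiewh


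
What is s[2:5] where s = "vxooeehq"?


Input string: 'vxooeehq'
Operation: slice [2:5]
Extract characters: s[2]='o', s[3]='o', s[4]='e'
Result: ooe


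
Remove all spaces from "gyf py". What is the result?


Input string: 'gyf py'
Operation: remove all spaces
Words: 'gyf', 'py'
Join without spaces: gyfpy


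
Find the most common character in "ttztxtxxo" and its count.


Input: 'ttztxtxxo'
Operation: tally each character
Counts: 'o':1, 't':4, 'x':3, 'z':1
Maximum: 't' appears 4 times


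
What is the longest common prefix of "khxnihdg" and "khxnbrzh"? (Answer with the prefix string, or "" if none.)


String 1: 'khxnihdg'
String 2: 'khxnbrzh'
Compare position by position:
pos 0: 'k' vs 'k' match
pos 1: 'h' vs 'h' match
pos 2: 'x' vs 'x' match
pos 3: 'n' vs 'n' match
pos 4: 'i' vs 'b' differ -> stop
Longest common prefix: "khxn" (length 4)


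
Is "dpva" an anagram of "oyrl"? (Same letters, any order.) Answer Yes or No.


String 1: 'oyrl' -> sorted: 'lory'
String 2: 'dpva' -> sorted: 'adpv'
Compare sorted forms: 'lory' != 'adpv'
Anagram: No


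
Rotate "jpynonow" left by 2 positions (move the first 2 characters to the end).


Input: 'jpynonow', shift = 2
Operation: split at index 2 and swap parts
Front part s[0:2] = 'jp'
Back part s[2:] = 'ynonow'
Rotated = back + front = 'ynonow' + 'jp'
Result: ynonowjp


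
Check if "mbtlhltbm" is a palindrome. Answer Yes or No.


Input string: 'mbtlhltbm'
Reversed: 'mbtlhltbm'
Compare pairs: s[0]='m' vs s[8]='m' (match), s[1]='b' vs s[7]='b' (match), s[2]='t' vs s[6]='t' (match), s[3]='l' vs s[5]='l' (match)
Palindrome: Yes


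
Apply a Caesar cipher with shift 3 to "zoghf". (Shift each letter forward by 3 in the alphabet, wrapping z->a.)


Input: 'zoghf', shift = 3
Operation: for each letter, (position + 3) mod 26
Mapping: 'z'(25+3=28, 28 mod 26=2)->'c', 'o'(14+3=17)->'r', 'g'(6+3=9)->'j', 'h'(7+3=10)->'k', 'f'(5+3=8)->'i'
Result: crjki


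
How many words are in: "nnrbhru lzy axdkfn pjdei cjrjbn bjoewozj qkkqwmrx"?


Input string: 'nnrbhru lzy axdkfn pjdei cjrjbn bjoewozj qkkqwmrx'
Operation: split by spaces
Words found: 'nnrbhru', 'lzy', 'axdkfn', 'pjdei', 'cjrjbn', 'bjoewozj', 'qkkqwmrx'
Word count: 7


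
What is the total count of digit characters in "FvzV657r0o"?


Input string: 'FvzV657r0o'
Operation: count digit characters (0-9)
Scan: 'F', 'v', 'z', 'V', '6'(digit), '5'(digit), '7'(digit), 'r', '0'(digit), 'o'
Digits found: 4
Result: 4


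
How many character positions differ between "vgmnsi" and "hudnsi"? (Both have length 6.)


String 1: 'vgmnsi'
String 2: 'hudnsi'
Compare each position: pos 0: 'v'!='h', pos 1: 'g'!='u', pos 2: 'm'!='d', pos 3: 'n'=='n', pos 4: 's'=='s', pos 5: 'i'=='i'
Differing positions: 3
Hamming distance: 3


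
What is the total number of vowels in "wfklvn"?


Input string: 'wfklvn'
Operation: count vowels (a, e, i, o, u)
Scan: s[0]='w', s[1]='f', s[2]='k', s[3]='l', s[4]='v', s[5]='n'
Vowels found: 0
Result: 0


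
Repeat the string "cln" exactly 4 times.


Input string: 'cln'
Operation: repeat 4 times
Concatenation: 'cln' + 'cln' + 'cln' + 'cln'
Result: clnclnclncln


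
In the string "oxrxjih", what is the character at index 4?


Input string: 'oxrxjih'
Operation: get character at index 4
Index mapping: s[0]='o', s[1]='x', s[2]='r', s[3]='x', s[4]='j'
Result: 'j'


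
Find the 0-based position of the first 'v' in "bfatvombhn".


Input string: 'bfatvombhn'
Target: 'v'
Scanning left to right: s[0]='b', s[1]='f', s[2]='a', s[3]='t', s[4]='v'
First match at index: 4


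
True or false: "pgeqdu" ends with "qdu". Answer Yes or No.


Input string: 'pgeqdu'
Suffix to check: 'qdu'
Last 3 characters of input: 'qdu'
Match: True
Result: Yes


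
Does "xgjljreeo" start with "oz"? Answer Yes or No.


Input string: 'xgjljreeo'
Prefix to check: 'oz'
First 2 characters of input: 'xg'
Match: False
Result: No


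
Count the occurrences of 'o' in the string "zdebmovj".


Input string: 'zdebmovj'
Target character: 'o'
Scan each position: s[5]='o'
Matches found at indices: 5
Total: 1


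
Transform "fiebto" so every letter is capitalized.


Input string: 'fiebto'
Operation: convert each letter to uppercase
Mapping: 'f'->'F', 'i'->'I', 'e'->'E', 'b'->'B', 't'->'T', 'o'->'O'
Result: FIEBTO


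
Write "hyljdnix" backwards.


Input string: 'hyljdnix'
Operation: reverse character order
Original order: 'h' -> 'y' -> 'l' -> 'j' -> 'd' -> 'n' -> 'i' -> 'x'
Reversed order: 'x' -> 'i' -> 'n' -> 'd' -> 'j' -> 'l' -> 'y' -> 'h'
Result: xindjlyh


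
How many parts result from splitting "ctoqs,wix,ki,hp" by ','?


Input string: 'ctoqs,wix,ki,hp'
Delimiter: ','
Split result: 'ctoqs', 'wix', 'ki', 'hp'
Number of parts: 4


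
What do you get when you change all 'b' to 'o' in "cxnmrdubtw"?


Input string: 'cxnmrdubtw'
Operation: replace 'b' with 'o'
Positions of 'b': 7
After replacement: cxnmrduotw


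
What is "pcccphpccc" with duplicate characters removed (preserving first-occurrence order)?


Input: 'pcccphpccc'
Operation: keep first occurrence of each character
Scan: s[0]='p' new -> keep; s[1]='c' new -> keep; s[2]='c' seen -> skip; s[3]='c' seen -> skip; s[4]='p' seen -> skip; s[5]='h' new -> keep; s[6]='p' seen -> skip; s[7]='c' seen -> skip; s[8]='c' seen -> skip; s[9]='c' seen -> skip
Result: pch


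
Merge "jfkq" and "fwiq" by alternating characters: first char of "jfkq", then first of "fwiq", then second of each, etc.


String 1: 'jfkq'
String 2: 'fwiq'
Operation: alternate characters
Pairs: 'j'+'f', 'f'+'w', 'k'+'i', 'q'+'q'
Result: jffwkiqq


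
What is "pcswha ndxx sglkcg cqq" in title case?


Input string: 'pcswha ndxx sglkcg cqq'
Operation: capitalize first letter of each word
Word transformations: 'pcswha'->'Pcswha', 'ndxx'->'Ndxx', 'sglkcg'->'Sglkcg', 'cqq'->'Cqq'
Result: Pcswha Ndxx Sglkcg Cqq


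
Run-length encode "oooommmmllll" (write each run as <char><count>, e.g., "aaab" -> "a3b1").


Input: 'oooommmmllll'
Operation: identify consecutive runs
Runs: 'oooo' -> o4, 'mmmm' -> m4, 'llll' -> l4
Encoded: o4m4l4


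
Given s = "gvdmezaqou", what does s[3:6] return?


Input string: 'gvdmezaqou'
Operation: slice [3:6]
Extract characters: s[3]='m', s[4]='e', s[5]='z'
Result: mez


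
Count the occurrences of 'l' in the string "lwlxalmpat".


Input string: 'lwlxalmpat'
Target character: 'l'
Scan each position: s[0]='l', s[2]='l', s[5]='l'
Matches found at indices: 0, 2, 5
Total: 3


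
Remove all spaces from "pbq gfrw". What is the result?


Input string: 'pbq gfrw'
Operation: remove all spaces
Words: 'pbq', 'gfrw'
Join without spaces: pbqgfrw


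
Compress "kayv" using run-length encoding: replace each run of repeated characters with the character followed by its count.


Input: 'kayv'
Operation: identify consecutive runs
Runs: 'k' -> k1, 'a' -> a1, 'y' -> y1, 'v' -> v1
Encoded: k1a1y1v1


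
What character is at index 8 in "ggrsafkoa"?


Input string: 'ggrsafkoa'
Operation: get character at index 8
Index mapping: s[0]='g', s[1]='g', s[2]='r', s[3]='s', s[4]='a', s[5]='f', s[6]='k', s[7]='o', s[8]='a'
Result: 'a'


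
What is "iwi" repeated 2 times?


Input string: 'iwi'
Operation: repeat 2 times
Concatenation: 'iwi' + 'iwi'
Result: iwiiwi


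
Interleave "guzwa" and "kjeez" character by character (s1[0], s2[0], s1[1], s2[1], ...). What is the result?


String 1: 'guzwa'
String 2: 'kjeez'
Operation: alternate characters
Pairs: 'g'+'k', 'u'+'j', 'z'+'e', 'w'+'e', 'a'+'z'
Result: gkujzeweaz


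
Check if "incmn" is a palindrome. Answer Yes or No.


Input string: 'incmn'
Reversed: 'nmcni'
Compare pairs: s[0]='i' vs s[4]='n' (mismatch), s[1]='n' vs s[3]='m' (mismatch)
Palindrome: No


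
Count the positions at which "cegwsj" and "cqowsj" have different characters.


String 1: 'cegwsj'
String 2: 'cqowsj'
Compare each position: pos 0: 'c'=='c', pos 1: 'e'!='q', pos 2: 'g'!='o', pos 3: 'w'=='w', pos 4: 's'=='s', pos 5: 'j'=='j'
Differing positions: 2
Hamming distance: 2


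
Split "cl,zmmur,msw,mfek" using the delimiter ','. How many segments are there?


Input string: 'cl,zmmur,msw,mfek'
Delimiter: ','
Split result: 'cl', 'zmmur', 'msw', 'mfek'
Number of parts: 4


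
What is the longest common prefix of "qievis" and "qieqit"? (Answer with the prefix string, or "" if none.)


String 1: 'qievis'
String 2: 'qieqit'
Compare position by position:
pos 0: 'q' vs 'q' match
pos 1: 'i' vs 'i' match
pos 2: 'e' vs 'e' match
pos 3: 'v' vs 'q' differ -> stop
Longest common prefix: "qie" (length 3)


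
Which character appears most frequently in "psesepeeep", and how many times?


Input: 'psesepeeep'
Operation: tally each character
Counts: 'e':5, 'p':3, 's':2
Maximum: 'e' appears 5 times


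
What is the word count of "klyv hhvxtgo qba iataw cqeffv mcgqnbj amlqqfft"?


Input string: 'klyv hhvxtgo qba iataw cqeffv mcgqnbj amlqqfft'
Operation: split by spaces
Words found: 'klyv', 'hhvxtgo', 'qba', 'iataw', 'cqeffv', 'mcgqnbj', 'amlqqfft'
Word count: 7


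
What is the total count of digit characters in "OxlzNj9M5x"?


Input string: 'OxlzNj9M5x'
Operation: count digit characters (0-9)
Scan: 'O', 'x', 'l', 'z', 'N', 'j', '9'(digit), 'M', '5'(digit), 'x'
Digits found: 2
Result: 2


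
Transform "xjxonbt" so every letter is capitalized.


Input string: 'xjxonbt'
Operation: convert each letter to uppercase
Mapping: 'x'->'X', 'j'->'J', 'x'->'X', 'o'->'O', 'n'->'N', 'b'->'B', 't'->'T'
Result: XJXONBT


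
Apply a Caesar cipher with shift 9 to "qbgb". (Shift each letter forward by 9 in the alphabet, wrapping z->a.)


Input: 'qbgb', shift = 9
Operation: for each letter, (position + 9) mod 26
Mapping: 'q'(16+9=25)->'z', 'b'(1+9=10)->'k', 'g'(6+9=15)->'p', 'b'(1+9=10)->'k'
Result: zkpk


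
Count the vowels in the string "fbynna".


Input string: 'fbynna'
Operation: count vowels (a, e, i, o, u)
Scan: s[0]='f', s[1]='b', s[2]='y', s[3]='n', s[4]='n', s[5]='a' (vowel)
Vowels found: 1
Result: 1


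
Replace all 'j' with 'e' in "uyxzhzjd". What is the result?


Input string: 'uyxzhzjd'
Operation: replace 'j' with 'e'
Positions of 'j': 6
After replacement: uyxzhzed


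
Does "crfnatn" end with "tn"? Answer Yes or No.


Input string: 'crfnatn'
Suffix to check: 'tn'
Last 2 characters of input: 'tn'
Match: True
Result: Yes
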